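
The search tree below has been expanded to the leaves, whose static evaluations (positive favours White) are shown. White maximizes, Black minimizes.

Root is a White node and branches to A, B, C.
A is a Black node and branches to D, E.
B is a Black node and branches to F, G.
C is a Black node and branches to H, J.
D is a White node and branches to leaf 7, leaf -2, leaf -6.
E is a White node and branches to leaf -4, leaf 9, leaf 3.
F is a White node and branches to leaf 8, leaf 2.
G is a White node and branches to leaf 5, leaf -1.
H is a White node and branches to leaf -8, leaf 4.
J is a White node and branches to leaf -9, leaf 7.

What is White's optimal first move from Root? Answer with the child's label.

A

D (White): max(7, -2, -6) = 7
E (White): max(-4, 9, 3) = 9
A (Black): min(7, 9) = 7
F (White): max(8, 2) = 8
G (White): max(5, -1) = 5
B (Black): min(8, 5) = 5
H (White): max(-8, 4) = 4
J (White): max(-9, 7) = 7
C (Black): min(4, 7) = 4
Root (White): max(7, 5, 4) = 7
White at Root wants the highest of {A=7, B=5, C=4}, so chooses A.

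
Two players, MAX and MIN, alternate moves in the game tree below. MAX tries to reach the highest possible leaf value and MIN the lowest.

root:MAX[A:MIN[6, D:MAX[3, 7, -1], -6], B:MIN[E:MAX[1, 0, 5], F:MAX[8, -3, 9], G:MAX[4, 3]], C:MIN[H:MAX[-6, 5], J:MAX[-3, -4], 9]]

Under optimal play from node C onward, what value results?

H (MAX): max(-6, 5) = 5
J (MAX): max(-3, -4) = -3
C (MIN): min(5, -3, 9) = -3

-3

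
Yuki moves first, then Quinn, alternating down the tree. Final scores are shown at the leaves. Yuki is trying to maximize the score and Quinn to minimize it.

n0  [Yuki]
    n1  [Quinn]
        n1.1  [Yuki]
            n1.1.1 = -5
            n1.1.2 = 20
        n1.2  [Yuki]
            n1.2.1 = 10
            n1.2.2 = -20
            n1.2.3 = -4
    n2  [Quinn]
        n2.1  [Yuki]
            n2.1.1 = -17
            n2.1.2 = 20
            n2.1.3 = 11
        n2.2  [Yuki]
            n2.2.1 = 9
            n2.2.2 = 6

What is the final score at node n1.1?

n1.1 (Yuki): max(-5, 20) = 20

20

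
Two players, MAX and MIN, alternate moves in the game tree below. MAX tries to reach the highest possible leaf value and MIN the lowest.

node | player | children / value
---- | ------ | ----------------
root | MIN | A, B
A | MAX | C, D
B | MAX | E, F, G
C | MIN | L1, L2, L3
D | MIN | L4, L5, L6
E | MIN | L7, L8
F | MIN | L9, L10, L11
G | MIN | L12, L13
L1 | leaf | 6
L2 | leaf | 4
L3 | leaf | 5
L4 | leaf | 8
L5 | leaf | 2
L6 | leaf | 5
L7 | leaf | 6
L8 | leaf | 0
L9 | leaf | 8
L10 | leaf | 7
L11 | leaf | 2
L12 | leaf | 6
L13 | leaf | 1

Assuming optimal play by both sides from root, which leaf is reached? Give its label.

C (MIN): min(6, 4, 5) = 4
D (MIN): min(8, 2, 5) = 2
A (MAX): max(4, 2) = 4
E (MIN): min(6, 0) = 0
F (MIN): min(8, 7, 2) = 2
G (MIN): min(6, 1) = 1
B (MAX): max(0, 2, 1) = 2
root (MIN): min(4, 2) = 2
At root, MIN picks B (lowest: 2).
At B, MAX picks F (highest: 2).
At F, MIN picks L11 (lowest: 2).
Terminal value 2.

L11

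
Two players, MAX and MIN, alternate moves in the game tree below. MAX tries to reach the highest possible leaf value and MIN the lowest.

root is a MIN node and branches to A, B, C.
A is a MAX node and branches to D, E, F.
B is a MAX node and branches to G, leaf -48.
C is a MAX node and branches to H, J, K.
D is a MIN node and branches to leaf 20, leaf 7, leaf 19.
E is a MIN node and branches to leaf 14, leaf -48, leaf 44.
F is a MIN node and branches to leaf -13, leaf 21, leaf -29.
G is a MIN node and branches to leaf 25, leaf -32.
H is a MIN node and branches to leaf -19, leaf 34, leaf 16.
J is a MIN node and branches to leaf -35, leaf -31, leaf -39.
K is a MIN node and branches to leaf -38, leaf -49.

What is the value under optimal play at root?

D (MIN): min(20, 7, 19) = 7
E (MIN): min(14, -48, 44) = -48
F (MIN): min(-13, 21, -29) = -29
A (MAX): max(7, -48, -29) = 7
G (MIN): min(25, -32) = -32
B (MAX): max(-32, -48) = -32
H (MIN): min(-19, 34, 16) = -19
J (MIN): min(-35, -31, -39) = -39
K (MIN): min(-38, -49) = -49
C (MAX): max(-19, -39, -49) = -19
root (MIN): min(7, -32, -19) = -32

-32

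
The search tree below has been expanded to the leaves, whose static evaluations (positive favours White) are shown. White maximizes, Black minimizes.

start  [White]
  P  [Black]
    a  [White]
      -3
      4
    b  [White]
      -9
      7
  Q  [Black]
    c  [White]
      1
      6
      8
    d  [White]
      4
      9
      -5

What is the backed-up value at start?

8

a (White): max(-3, 4) = 4
b (White): max(-9, 7) = 7
P (Black): min(4, 7) = 4
c (White): max(1, 6, 8) = 8
d (White): max(4, 9, -5) = 9
Q (Black): min(8, 9) = 8
start (White): max(4, 8) = 8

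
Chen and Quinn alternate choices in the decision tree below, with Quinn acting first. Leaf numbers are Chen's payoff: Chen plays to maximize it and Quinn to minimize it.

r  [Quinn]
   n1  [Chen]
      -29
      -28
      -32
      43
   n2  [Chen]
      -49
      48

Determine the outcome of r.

43

n1 (Chen): max(-29, -28, -32, 43) = 43
n2 (Chen): max(-49, 48) = 48
r (Quinn): min(43, 48) = 43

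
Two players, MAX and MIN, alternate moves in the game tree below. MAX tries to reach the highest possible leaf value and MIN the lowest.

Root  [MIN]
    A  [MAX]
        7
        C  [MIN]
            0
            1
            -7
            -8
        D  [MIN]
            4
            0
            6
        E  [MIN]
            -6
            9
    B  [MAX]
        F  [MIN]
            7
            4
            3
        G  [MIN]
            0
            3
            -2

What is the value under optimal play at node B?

F (MIN): min(7, 4, 3) = 3
G (MIN): min(0, 3, -2) = -2
B (MAX): max(3, -2) = 3

3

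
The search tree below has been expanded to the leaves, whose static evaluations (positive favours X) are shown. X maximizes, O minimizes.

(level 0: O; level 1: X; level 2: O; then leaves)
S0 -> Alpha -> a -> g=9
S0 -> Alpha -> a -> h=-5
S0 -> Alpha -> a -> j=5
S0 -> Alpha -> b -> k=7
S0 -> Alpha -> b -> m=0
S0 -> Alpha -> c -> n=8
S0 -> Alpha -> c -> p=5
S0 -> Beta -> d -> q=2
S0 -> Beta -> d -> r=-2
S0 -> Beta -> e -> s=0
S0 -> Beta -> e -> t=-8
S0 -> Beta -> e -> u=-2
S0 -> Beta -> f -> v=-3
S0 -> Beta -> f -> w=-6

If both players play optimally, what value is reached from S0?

a (O): min(9, -5, 5) = -5
b (O): min(7, 0) = 0
c (O): min(8, 5) = 5
Alpha (X): max(-5, 0, 5) = 5
d (O): min(2, -2) = -2
e (O): min(0, -8, -2) = -8
f (O): min(-3, -6) = -6
Beta (X): max(-2, -8, -6) = -2
S0 (O): min(5, -2) = -2

-2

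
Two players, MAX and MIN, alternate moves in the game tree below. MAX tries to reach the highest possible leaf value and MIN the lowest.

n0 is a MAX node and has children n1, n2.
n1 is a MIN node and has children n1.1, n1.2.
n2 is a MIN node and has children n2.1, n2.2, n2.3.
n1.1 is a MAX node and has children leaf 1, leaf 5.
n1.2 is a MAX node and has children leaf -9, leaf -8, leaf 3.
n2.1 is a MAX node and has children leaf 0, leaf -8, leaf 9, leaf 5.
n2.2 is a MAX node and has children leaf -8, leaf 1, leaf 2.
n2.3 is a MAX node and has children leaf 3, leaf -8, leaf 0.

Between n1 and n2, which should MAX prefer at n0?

n1

n1.1 (MAX): max(1, 5) = 5
n1.2 (MAX): max(-9, -8, 3) = 3
n1 (MIN): min(5, 3) = 3
n2.1 (MAX): max(0, -8, 9, 5) = 9
n2.2 (MAX): max(-8, 1, 2) = 2
n2.3 (MAX): max(3, -8, 0) = 3
n2 (MIN): min(9, 2, 3) = 2
MAX prefers the higher value; n1=3, n2=2. n1 is better since 3 > 2.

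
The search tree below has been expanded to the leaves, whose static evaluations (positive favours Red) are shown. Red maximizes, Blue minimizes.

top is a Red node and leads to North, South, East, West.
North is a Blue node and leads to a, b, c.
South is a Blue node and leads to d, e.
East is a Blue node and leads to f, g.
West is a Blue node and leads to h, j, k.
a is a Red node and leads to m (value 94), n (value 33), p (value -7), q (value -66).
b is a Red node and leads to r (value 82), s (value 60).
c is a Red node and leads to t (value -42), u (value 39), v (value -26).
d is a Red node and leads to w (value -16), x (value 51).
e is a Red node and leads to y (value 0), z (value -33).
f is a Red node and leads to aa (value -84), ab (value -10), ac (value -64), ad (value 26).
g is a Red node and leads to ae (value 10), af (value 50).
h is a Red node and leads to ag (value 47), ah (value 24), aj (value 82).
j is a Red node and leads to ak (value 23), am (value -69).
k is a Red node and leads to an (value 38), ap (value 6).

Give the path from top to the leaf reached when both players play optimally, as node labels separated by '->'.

top -> North -> c -> u

a (Red): max(94, 33, -7, -66) = 94
b (Red): max(82, 60) = 82
c (Red): max(-42, 39, -26) = 39
North (Blue): min(94, 82, 39) = 39
d (Red): max(-16, 51) = 51
e (Red): max(0, -33) = 0
South (Blue): min(51, 0) = 0
f (Red): max(-84, -10, -64, 26) = 26
g (Red): max(10, 50) = 50
East (Blue): min(26, 50) = 26
h (Red): max(47, 24, 82) = 82
j (Red): max(23, -69) = 23
k (Red): max(38, 6) = 38
West (Blue): min(82, 23, 38) = 23
top (Red): max(39, 0, 26, 23) = 39
At top, Red picks North (highest: 39).
At North, Blue picks c (lowest: 39).
At c, Red picks u (highest: 39).
Terminal value 39.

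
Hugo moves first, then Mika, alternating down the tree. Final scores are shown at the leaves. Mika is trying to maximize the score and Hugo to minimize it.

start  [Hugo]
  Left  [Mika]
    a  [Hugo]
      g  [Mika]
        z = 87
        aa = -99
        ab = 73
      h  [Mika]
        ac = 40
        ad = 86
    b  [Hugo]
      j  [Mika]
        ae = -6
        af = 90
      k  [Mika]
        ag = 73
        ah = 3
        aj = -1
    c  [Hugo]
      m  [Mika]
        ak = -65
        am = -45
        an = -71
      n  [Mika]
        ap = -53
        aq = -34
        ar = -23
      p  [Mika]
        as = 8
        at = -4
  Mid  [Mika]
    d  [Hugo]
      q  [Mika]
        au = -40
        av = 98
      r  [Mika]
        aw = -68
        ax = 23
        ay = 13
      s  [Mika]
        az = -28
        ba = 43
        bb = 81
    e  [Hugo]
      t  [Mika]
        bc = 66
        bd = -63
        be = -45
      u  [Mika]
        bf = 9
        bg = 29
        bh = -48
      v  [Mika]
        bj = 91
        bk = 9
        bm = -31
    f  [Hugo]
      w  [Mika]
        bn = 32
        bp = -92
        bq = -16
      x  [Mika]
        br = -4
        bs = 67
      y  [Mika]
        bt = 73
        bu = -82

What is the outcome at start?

g (Mika): max(87, -99, 73) = 87
h (Mika): max(40, 86) = 86
a (Hugo): min(87, 86) = 86
j (Mika): max(-6, 90) = 90
k (Mika): max(73, 3, -1) = 73
b (Hugo): min(90, 73) = 73
m (Mika): max(-65, -45, -71) = -45
n (Mika): max(-53, -34, -23) = -23
p (Mika): max(8, -4) = 8
c (Hugo): min(-45, -23, 8) = -45
Left (Mika): max(86, 73, -45) = 86
q (Mika): max(-40, 98) = 98
r (Mika): max(-68, 23, 13) = 23
s (Mika): max(-28, 43, 81) = 81
d (Hugo): min(98, 23, 81) = 23
t (Mika): max(66, -63, -45) = 66
u (Mika): max(9, 29, -48) = 29
v (Mika): max(91, 9, -31) = 91
e (Hugo): min(66, 29, 91) = 29
w (Mika): max(32, -92, -16) = 32
x (Mika): max(-4, 67) = 67
y (Mika): max(73, -82) = 73
f (Hugo): min(32, 67, 73) = 32
Mid (Mika): max(23, 29, 32) = 32
start (Hugo): min(86, 32) = 32

32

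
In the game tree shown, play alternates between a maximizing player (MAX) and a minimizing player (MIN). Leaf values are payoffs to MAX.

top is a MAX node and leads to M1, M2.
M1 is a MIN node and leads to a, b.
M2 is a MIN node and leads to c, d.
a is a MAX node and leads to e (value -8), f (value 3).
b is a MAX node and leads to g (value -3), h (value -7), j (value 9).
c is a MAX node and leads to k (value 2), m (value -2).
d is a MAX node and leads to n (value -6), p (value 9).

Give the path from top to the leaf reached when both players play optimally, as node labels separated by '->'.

a (MAX): max(-8, 3) = 3
b (MAX): max(-3, -7, 9) = 9
M1 (MIN): min(3, 9) = 3
c (MAX): max(2, -2) = 2
d (MAX): max(-6, 9) = 9
M2 (MIN): min(2, 9) = 2
top (MAX): max(3, 2) = 3
At top, MAX picks M1 (highest: 3).
At M1, MIN picks a (lowest: 3).
At a, MAX picks f (highest: 3).
Terminal value 3.

top -> M1 -> a -> f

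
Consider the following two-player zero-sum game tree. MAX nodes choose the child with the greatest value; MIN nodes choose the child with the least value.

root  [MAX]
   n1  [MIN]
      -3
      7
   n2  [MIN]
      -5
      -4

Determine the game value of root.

n1 (MIN): min(-3, 7) = -3
n2 (MIN): min(-5, -4) = -5
root (MAX): max(-3, -5) = -3

-3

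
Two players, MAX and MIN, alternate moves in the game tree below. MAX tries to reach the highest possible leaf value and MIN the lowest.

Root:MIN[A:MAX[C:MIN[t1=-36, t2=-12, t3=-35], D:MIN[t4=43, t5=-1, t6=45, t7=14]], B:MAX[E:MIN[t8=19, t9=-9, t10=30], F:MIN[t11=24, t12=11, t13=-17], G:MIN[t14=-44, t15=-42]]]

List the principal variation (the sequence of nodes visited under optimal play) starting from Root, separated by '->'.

C (MIN): min(-36, -12, -35) = -36
D (MIN): min(43, -1, 45, 14) = -1
A (MAX): max(-36, -1) = -1
E (MIN): min(19, -9, 30) = -9
F (MIN): min(24, 11, -17) = -17
G (MIN): min(-44, -42) = -44
B (MAX): max(-9, -17, -44) = -9
Root (MIN): min(-1, -9) = -9
At Root, MIN picks B (lowest: -9).
At B, MAX picks E (highest: -9).
At E, MIN picks t9 (lowest: -9).
Terminal value -9.

Root -> B -> E -> t9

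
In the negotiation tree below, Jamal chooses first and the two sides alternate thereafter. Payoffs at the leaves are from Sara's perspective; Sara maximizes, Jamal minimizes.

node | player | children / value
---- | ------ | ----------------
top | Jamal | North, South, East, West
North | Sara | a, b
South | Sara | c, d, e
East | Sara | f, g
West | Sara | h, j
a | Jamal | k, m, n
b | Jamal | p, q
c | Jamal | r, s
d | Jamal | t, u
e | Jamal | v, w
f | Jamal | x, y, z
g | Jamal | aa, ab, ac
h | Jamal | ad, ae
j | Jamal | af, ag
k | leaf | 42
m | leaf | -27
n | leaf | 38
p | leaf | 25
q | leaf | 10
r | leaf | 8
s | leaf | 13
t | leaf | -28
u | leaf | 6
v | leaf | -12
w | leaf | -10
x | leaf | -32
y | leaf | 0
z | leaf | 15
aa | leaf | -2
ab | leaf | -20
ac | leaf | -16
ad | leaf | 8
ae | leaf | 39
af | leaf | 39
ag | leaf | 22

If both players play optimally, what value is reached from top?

-20

a (Jamal): min(42, -27, 38) = -27
b (Jamal): min(25, 10) = 10
North (Sara): max(-27, 10) = 10
c (Jamal): min(8, 13) = 8
d (Jamal): min(-28, 6) = -28
e (Jamal): min(-12, -10) = -12
South (Sara): max(8, -28, -12) = 8
f (Jamal): min(-32, 0, 15) = -32
g (Jamal): min(-2, -20, -16) = -20
East (Sara): max(-32, -20) = -20
h (Jamal): min(8, 39) = 8
j (Jamal): min(39, 22) = 22
West (Sara): max(8, 22) = 22
top (Jamal): min(10, 8, -20, 22) = -20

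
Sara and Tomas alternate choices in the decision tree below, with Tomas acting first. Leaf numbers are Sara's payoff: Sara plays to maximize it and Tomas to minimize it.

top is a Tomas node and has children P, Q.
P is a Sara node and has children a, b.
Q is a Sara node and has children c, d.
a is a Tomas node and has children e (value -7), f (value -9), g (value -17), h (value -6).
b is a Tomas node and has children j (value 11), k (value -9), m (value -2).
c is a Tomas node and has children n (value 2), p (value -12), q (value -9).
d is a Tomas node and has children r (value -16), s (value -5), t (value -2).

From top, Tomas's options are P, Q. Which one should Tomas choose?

Q

a (Tomas): min(-7, -9, -17, -6) = -17
b (Tomas): min(11, -9, -2) = -9
P (Sara): max(-17, -9) = -9
c (Tomas): min(2, -12, -9) = -12
d (Tomas): min(-16, -5, -2) = -16
Q (Sara): max(-12, -16) = -12
top (Tomas): min(-9, -12) = -12
Tomas at top wants the lowest of {P=-9, Q=-12}, so chooses Q.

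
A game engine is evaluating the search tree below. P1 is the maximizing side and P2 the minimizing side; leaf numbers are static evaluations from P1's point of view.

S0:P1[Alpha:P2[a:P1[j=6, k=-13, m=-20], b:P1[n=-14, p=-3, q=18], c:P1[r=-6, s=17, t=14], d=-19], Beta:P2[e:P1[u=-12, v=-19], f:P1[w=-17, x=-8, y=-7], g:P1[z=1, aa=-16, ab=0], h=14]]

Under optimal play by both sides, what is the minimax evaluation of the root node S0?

a (P1): max(6, -13, -20) = 6
b (P1): max(-14, -3, 18) = 18
c (P1): max(-6, 17, 14) = 17
Alpha (P2): min(6, 18, 17, -19) = -19
e (P1): max(-12, -19) = -12
f (P1): max(-17, -8, -7) = -7
g (P1): max(1, -16, 0) = 1
Beta (P2): min(-12, -7, 1, 14) = -12
S0 (P1): max(-19, -12) = -12

-12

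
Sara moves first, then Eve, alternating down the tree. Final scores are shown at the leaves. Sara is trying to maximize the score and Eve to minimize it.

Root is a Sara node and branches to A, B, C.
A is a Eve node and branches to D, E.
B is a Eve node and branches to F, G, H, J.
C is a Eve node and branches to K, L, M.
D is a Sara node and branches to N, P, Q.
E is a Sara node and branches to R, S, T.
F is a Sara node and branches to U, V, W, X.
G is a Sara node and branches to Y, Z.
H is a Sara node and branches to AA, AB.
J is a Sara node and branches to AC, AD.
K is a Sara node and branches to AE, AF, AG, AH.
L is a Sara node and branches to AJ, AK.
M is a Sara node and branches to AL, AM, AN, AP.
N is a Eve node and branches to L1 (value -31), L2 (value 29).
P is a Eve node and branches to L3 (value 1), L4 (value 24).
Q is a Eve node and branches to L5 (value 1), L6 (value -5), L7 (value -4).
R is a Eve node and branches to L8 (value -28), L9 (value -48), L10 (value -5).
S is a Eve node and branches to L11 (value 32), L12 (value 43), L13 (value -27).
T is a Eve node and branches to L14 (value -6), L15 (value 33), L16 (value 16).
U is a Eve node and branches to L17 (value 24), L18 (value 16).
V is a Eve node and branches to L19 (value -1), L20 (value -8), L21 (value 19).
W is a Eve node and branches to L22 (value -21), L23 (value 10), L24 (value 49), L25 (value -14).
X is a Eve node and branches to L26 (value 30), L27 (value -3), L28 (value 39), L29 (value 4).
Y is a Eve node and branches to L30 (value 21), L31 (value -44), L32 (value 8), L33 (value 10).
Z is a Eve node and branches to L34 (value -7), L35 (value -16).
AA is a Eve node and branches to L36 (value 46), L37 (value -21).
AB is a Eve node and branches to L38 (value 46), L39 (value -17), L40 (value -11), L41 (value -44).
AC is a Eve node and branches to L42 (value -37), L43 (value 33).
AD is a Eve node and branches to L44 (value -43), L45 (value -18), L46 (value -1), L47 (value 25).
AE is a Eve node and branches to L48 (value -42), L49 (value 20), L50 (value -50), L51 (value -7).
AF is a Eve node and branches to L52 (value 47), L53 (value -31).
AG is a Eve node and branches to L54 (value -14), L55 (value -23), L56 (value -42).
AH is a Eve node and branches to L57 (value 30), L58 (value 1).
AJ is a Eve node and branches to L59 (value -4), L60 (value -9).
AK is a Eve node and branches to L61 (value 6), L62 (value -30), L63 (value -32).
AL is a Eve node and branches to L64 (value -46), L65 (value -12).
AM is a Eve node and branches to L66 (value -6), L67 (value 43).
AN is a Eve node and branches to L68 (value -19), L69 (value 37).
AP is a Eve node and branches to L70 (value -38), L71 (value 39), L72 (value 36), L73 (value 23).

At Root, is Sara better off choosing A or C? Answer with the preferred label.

A

N (Eve): min(-31, 29) = -31
P (Eve): min(1, 24) = 1
Q (Eve): min(1, -5, -4) = -5
D (Sara): max(-31, 1, -5) = 1
R (Eve): min(-28, -48, -5) = -48
S (Eve): min(32, 43, -27) = -27
T (Eve): min(-6, 33, 16) = -6
E (Sara): max(-48, -27, -6) = -6
A (Eve): min(1, -6) = -6
AE (Eve): min(-42, 20, -50, -7) = -50
AF (Eve): min(47, -31) = -31
AG (Eve): min(-14, -23, -42) = -42
AH (Eve): min(30, 1) = 1
K (Sara): max(-50, -31, -42, 1) = 1
AJ (Eve): min(-4, -9) = -9
AK (Eve): min(6, -30, -32) = -32
L (Sara): max(-9, -32) = -9
AL (Eve): min(-46, -12) = -46
AM (Eve): min(-6, 43) = -6
AN (Eve): min(-19, 37) = -19
AP (Eve): min(-38, 39, 36, 23) = -38
M (Sara): max(-46, -6, -19, -38) = -6
C (Eve): min(1, -9, -6) = -9
Sara prefers the higher value; A=-6, C=-9. A is better since -6 > -9.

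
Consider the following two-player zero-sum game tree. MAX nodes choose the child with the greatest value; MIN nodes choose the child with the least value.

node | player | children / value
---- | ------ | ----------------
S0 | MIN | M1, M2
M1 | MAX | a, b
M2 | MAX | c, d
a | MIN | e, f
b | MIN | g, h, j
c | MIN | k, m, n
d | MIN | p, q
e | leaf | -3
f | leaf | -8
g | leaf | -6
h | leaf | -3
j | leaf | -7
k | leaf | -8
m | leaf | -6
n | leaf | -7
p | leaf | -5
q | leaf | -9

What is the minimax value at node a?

-8

a (MIN): min(-3, -8) = -8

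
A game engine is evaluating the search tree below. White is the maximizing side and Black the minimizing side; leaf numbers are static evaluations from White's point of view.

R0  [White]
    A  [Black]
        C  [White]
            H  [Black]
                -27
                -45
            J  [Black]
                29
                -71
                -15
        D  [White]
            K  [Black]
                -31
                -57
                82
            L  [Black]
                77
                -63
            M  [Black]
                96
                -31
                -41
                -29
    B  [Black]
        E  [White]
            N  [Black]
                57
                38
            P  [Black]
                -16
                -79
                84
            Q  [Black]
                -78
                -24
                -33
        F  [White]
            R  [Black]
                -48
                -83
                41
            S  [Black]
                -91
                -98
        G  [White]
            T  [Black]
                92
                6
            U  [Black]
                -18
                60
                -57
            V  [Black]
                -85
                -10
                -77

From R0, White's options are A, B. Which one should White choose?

H (Black): min(-27, -45) = -45
J (Black): min(29, -71, -15) = -71
C (White): max(-45, -71) = -45
K (Black): min(-31, -57, 82) = -57
L (Black): min(77, -63) = -63
M (Black): min(96, -31, -41, -29) = -41
D (White): max(-57, -63, -41) = -41
A (Black): min(-45, -41) = -45
N (Black): min(57, 38) = 38
P (Black): min(-16, -79, 84) = -79
Q (Black): min(-78, -24, -33) = -78
E (White): max(38, -79, -78) = 38
R (Black): min(-48, -83, 41) = -83
S (Black): min(-91, -98) = -98
F (White): max(-83, -98) = -83
T (Black): min(92, 6) = 6
U (Black): min(-18, 60, -57) = -57
V (Black): min(-85, -10, -77) = -85
G (White): max(6, -57, -85) = 6
B (Black): min(38, -83, 6) = -83
R0 (White): max(-45, -83) = -45
White at R0 wants the highest of {A=-45, B=-83}, so chooses A.

A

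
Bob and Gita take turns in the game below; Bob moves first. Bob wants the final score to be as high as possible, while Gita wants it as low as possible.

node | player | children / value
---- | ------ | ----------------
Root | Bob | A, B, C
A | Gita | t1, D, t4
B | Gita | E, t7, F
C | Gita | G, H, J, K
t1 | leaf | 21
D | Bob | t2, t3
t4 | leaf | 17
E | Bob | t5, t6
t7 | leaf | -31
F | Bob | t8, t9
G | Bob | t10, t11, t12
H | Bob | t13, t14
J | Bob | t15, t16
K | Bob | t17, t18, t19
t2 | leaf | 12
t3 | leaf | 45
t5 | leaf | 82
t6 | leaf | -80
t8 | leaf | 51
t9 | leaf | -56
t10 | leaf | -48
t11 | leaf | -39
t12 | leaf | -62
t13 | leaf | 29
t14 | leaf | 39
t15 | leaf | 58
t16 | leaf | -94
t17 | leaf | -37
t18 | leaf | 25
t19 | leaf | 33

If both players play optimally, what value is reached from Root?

D (Bob): max(12, 45) = 45
A (Gita): min(21, 45, 17) = 17
E (Bob): max(82, -80) = 82
F (Bob): max(51, -56) = 51
B (Gita): min(82, -31, 51) = -31
G (Bob): max(-48, -39, -62) = -39
H (Bob): max(29, 39) = 39
J (Bob): max(58, -94) = 58
K (Bob): max(-37, 25, 33) = 33
C (Gita): min(-39, 39, 58, 33) = -39
Root (Bob): max(17, -31, -39) = 17

17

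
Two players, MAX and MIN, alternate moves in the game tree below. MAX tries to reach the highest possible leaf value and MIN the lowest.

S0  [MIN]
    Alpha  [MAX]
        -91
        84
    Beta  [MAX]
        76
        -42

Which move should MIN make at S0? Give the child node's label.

Alpha (MAX): max(-91, 84) = 84
Beta (MAX): max(76, -42) = 76
S0 (MIN): min(84, 76) = 76
MIN at S0 wants the lowest of {Alpha=84, Beta=76}, so chooses Beta.

Beta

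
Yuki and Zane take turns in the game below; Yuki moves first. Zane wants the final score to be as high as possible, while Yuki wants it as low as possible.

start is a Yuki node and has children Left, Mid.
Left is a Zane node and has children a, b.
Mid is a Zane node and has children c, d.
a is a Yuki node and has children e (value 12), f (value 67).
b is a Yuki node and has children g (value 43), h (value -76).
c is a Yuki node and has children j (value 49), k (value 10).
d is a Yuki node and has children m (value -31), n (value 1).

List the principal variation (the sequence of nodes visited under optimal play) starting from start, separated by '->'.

a (Yuki): min(12, 67) = 12
b (Yuki): min(43, -76) = -76
Left (Zane): max(12, -76) = 12
c (Yuki): min(49, 10) = 10
d (Yuki): min(-31, 1) = -31
Mid (Zane): max(10, -31) = 10
start (Yuki): min(12, 10) = 10
At start, Yuki picks Mid (lowest: 10).
At Mid, Zane picks c (highest: 10).
At c, Yuki picks k (lowest: 10).
Terminal value 10.

start -> Mid -> c -> k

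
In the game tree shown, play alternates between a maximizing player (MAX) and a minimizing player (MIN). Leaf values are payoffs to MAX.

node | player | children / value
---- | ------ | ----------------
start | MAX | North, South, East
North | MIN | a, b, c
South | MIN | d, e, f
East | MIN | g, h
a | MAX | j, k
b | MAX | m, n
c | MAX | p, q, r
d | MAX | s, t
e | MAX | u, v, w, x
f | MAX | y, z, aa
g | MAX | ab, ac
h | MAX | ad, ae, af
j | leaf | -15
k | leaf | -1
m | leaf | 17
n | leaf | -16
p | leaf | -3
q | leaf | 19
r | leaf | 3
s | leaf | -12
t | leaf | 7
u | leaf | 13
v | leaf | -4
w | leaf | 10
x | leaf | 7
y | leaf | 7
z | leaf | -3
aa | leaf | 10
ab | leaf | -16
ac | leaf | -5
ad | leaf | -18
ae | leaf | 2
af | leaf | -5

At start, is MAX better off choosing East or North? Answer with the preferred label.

North

g (MAX): max(-16, -5) = -5
h (MAX): max(-18, 2, -5) = 2
East (MIN): min(-5, 2) = -5
a (MAX): max(-15, -1) = -1
b (MAX): max(17, -16) = 17
c (MAX): max(-3, 19, 3) = 19
North (MIN): min(-1, 17, 19) = -1
MAX prefers the higher value; East=-5, North=-1. North is better since -1 > -5.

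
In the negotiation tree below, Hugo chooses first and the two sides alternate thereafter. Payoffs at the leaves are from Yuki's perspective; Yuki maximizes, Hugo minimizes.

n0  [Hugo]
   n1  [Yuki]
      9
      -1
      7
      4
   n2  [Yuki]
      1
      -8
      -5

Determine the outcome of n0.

1

n1 (Yuki): max(9, -1, 7, 4) = 9
n2 (Yuki): max(1, -8, -5) = 1
n0 (Hugo): min(9, 1) = 1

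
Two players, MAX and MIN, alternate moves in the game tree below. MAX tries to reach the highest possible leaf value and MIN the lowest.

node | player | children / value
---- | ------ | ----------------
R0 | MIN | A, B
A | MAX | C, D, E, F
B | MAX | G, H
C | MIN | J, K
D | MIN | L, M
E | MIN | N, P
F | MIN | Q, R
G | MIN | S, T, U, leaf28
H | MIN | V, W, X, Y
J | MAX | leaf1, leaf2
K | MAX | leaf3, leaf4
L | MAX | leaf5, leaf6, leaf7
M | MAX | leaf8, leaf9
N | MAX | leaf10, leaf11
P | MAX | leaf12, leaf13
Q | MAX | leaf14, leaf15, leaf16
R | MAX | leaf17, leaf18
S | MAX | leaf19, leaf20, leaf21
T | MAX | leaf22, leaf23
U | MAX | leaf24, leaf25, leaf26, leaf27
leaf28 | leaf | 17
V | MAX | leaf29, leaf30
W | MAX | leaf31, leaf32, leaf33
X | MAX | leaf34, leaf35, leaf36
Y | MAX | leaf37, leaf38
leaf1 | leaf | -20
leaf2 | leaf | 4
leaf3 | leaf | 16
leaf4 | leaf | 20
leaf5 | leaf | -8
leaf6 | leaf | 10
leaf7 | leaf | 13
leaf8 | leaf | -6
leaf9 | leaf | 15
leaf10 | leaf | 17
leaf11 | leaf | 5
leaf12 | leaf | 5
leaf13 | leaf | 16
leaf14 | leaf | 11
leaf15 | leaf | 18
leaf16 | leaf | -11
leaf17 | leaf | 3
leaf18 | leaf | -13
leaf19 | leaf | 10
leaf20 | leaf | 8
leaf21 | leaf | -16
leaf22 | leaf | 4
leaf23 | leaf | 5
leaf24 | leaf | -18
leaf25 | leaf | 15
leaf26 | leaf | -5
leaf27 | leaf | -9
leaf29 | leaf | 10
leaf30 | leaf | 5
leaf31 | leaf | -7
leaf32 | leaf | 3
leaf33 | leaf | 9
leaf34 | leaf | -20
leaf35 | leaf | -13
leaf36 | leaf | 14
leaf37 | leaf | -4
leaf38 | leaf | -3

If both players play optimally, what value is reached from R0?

J (MAX): max(-20, 4) = 4
K (MAX): max(16, 20) = 20
C (MIN): min(4, 20) = 4
L (MAX): max(-8, 10, 13) = 13
M (MAX): max(-6, 15) = 15
D (MIN): min(13, 15) = 13
N (MAX): max(17, 5) = 17
P (MAX): max(5, 16) = 16
E (MIN): min(17, 16) = 16
Q (MAX): max(11, 18, -11) = 18
R (MAX): max(3, -13) = 3
F (MIN): min(18, 3) = 3
A (MAX): max(4, 13, 16, 3) = 16
S (MAX): max(10, 8, -16) = 10
T (MAX): max(4, 5) = 5
U (MAX): max(-18, 15, -5, -9) = 15
G (MIN): min(10, 5, 15, 17) = 5
V (MAX): max(10, 5) = 10
W (MAX): max(-7, 3, 9) = 9
X (MAX): max(-20, -13, 14) = 14
Y (MAX): max(-4, -3) = -3
H (MIN): min(10, 9, 14, -3) = -3
B (MAX): max(5, -3) = 5
R0 (MIN): min(16, 5) = 5

5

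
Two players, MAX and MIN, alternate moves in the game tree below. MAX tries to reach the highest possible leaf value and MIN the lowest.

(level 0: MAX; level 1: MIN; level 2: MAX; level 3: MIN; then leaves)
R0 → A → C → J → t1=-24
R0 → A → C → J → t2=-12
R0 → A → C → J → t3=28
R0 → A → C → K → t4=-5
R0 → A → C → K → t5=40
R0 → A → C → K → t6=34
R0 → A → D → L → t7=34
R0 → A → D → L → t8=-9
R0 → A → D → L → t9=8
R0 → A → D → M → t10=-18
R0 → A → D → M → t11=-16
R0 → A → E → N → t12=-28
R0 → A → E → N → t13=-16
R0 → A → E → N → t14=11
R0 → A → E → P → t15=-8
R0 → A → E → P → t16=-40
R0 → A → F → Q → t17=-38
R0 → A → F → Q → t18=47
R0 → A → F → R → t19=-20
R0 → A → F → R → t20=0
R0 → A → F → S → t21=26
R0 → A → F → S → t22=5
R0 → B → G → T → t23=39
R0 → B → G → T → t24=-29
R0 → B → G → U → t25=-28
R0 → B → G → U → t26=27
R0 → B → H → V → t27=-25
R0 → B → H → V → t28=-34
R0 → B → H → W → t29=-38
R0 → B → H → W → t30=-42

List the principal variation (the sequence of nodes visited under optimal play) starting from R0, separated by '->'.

J (MIN): min(-24, -12, 28) = -24
K (MIN): min(-5, 40, 34) = -5
C (MAX): max(-24, -5) = -5
L (MIN): min(34, -9, 8) = -9
M (MIN): min(-18, -16) = -18
D (MAX): max(-9, -18) = -9
N (MIN): min(-28, -16, 11) = -28
P (MIN): min(-8, -40) = -40
E (MAX): max(-28, -40) = -28
Q (MIN): min(-38, 47) = -38
R (MIN): min(-20, 0) = -20
S (MIN): min(26, 5) = 5
F (MAX): max(-38, -20, 5) = 5
A (MIN): min(-5, -9, -28, 5) = -28
T (MIN): min(39, -29) = -29
U (MIN): min(-28, 27) = -28
G (MAX): max(-29, -28) = -28
V (MIN): min(-25, -34) = -34
W (MIN): min(-38, -42) = -42
H (MAX): max(-34, -42) = -34
B (MIN): min(-28, -34) = -34
R0 (MAX): max(-28, -34) = -28
At R0, MAX picks A (highest: -28).
At A, MIN picks E (lowest: -28).
At E, MAX picks N (highest: -28).
At N, MIN picks t12 (lowest: -28).
Terminal value -28.

R0 -> A -> E -> N -> t12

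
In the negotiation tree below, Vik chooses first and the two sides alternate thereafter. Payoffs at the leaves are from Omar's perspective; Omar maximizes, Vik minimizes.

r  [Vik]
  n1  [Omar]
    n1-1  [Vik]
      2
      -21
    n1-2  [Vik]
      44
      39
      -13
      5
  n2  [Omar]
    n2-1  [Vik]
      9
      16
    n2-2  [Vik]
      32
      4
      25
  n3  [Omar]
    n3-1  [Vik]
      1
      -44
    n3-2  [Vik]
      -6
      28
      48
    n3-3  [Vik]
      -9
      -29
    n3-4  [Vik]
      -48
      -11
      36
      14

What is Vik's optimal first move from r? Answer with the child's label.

n1

n1-1 (Vik): min(2, -21) = -21
n1-2 (Vik): min(44, 39, -13, 5) = -13
n1 (Omar): max(-21, -13) = -13
n2-1 (Vik): min(9, 16) = 9
n2-2 (Vik): min(32, 4, 25) = 4
n2 (Omar): max(9, 4) = 9
n3-1 (Vik): min(1, -44) = -44
n3-2 (Vik): min(-6, 28, 48) = -6
n3-3 (Vik): min(-9, -29) = -29
n3-4 (Vik): min(-48, -11, 36, 14) = -48
n3 (Omar): max(-44, -6, -29, -48) = -6
r (Vik): min(-13, 9, -6) = -13
Vik at r wants the lowest of {n1=-13, n2=9, n3=-6}, so chooses n1.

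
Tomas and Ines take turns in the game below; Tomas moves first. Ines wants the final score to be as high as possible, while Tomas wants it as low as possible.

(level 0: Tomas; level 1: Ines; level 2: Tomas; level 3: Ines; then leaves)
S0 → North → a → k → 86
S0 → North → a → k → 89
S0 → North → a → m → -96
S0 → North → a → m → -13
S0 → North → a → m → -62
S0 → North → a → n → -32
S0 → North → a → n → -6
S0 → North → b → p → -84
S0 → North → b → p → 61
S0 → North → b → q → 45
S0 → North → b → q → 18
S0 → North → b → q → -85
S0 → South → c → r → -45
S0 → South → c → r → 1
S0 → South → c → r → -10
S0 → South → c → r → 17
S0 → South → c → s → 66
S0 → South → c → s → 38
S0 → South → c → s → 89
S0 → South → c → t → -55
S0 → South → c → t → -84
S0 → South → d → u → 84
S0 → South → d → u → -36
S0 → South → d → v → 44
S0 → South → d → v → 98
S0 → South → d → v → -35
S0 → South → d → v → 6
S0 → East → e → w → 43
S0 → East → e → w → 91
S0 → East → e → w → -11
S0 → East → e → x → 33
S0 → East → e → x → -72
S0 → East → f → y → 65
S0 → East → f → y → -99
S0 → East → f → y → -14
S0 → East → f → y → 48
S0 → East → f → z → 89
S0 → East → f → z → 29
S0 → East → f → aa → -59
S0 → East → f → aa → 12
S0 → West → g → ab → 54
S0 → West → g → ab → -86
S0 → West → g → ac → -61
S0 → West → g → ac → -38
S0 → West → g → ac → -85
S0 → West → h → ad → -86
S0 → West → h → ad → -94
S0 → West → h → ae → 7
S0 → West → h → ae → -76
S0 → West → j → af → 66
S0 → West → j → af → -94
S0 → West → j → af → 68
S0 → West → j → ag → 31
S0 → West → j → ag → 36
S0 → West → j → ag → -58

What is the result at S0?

k (Ines): max(86, 89) = 89
m (Ines): max(-96, -13, -62) = -13
n (Ines): max(-32, -6) = -6
a (Tomas): min(89, -13, -6) = -13
p (Ines): max(-84, 61) = 61
q (Ines): max(45, 18, -85) = 45
b (Tomas): min(61, 45) = 45
North (Ines): max(-13, 45) = 45
r (Ines): max(-45, 1, -10, 17) = 17
s (Ines): max(66, 38, 89) = 89
t (Ines): max(-55, -84) = -55
c (Tomas): min(17, 89, -55) = -55
u (Ines): max(84, -36) = 84
v (Ines): max(44, 98, -35, 6) = 98
d (Tomas): min(84, 98) = 84
South (Ines): max(-55, 84) = 84
w (Ines): max(43, 91, -11) = 91
x (Ines): max(33, -72) = 33
e (Tomas): min(91, 33) = 33
y (Ines): max(65, -99, -14, 48) = 65
z (Ines): max(89, 29) = 89
aa (Ines): max(-59, 12) = 12
f (Tomas): min(65, 89, 12) = 12
East (Ines): max(33, 12) = 33
ab (Ines): max(54, -86) = 54
ac (Ines): max(-61, -38, -85) = -38
g (Tomas): min(54, -38) = -38
ad (Ines): max(-86, -94) = -86
ae (Ines): max(7, -76) = 7
h (Tomas): min(-86, 7) = -86
af (Ines): max(66, -94, 68) = 68
ag (Ines): max(31, 36, -58) = 36
j (Tomas): min(68, 36) = 36
West (Ines): max(-38, -86, 36) = 36
S0 (Tomas): min(45, 84, 33, 36) = 33

33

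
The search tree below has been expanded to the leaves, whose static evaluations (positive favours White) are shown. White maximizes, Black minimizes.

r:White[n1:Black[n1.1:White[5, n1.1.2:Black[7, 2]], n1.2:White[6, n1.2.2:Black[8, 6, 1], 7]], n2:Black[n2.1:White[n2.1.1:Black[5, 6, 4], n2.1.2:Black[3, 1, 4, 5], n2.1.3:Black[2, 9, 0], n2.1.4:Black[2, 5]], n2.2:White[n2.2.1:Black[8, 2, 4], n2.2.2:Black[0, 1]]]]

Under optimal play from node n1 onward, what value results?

n1.1.2 (Black): min(7, 2) = 2
n1.1 (White): max(5, 2) = 5
n1.2.2 (Black): min(8, 6, 1) = 1
n1.2 (White): max(6, 1, 7) = 7
n1 (Black): min(5, 7) = 5

5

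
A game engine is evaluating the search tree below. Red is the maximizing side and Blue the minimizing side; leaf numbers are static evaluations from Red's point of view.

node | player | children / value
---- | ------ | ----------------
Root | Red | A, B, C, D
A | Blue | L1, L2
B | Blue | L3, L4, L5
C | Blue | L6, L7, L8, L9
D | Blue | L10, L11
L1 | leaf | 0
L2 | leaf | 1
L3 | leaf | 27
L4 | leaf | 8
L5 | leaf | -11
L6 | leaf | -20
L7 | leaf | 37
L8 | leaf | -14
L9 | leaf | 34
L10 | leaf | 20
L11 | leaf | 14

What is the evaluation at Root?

14

A (Blue): min(0, 1) = 0
B (Blue): min(27, 8, -11) = -11
C (Blue): min(-20, 37, -14, 34) = -20
D (Blue): min(20, 14) = 14
Root (Red): max(0, -11, -20, 14) = 14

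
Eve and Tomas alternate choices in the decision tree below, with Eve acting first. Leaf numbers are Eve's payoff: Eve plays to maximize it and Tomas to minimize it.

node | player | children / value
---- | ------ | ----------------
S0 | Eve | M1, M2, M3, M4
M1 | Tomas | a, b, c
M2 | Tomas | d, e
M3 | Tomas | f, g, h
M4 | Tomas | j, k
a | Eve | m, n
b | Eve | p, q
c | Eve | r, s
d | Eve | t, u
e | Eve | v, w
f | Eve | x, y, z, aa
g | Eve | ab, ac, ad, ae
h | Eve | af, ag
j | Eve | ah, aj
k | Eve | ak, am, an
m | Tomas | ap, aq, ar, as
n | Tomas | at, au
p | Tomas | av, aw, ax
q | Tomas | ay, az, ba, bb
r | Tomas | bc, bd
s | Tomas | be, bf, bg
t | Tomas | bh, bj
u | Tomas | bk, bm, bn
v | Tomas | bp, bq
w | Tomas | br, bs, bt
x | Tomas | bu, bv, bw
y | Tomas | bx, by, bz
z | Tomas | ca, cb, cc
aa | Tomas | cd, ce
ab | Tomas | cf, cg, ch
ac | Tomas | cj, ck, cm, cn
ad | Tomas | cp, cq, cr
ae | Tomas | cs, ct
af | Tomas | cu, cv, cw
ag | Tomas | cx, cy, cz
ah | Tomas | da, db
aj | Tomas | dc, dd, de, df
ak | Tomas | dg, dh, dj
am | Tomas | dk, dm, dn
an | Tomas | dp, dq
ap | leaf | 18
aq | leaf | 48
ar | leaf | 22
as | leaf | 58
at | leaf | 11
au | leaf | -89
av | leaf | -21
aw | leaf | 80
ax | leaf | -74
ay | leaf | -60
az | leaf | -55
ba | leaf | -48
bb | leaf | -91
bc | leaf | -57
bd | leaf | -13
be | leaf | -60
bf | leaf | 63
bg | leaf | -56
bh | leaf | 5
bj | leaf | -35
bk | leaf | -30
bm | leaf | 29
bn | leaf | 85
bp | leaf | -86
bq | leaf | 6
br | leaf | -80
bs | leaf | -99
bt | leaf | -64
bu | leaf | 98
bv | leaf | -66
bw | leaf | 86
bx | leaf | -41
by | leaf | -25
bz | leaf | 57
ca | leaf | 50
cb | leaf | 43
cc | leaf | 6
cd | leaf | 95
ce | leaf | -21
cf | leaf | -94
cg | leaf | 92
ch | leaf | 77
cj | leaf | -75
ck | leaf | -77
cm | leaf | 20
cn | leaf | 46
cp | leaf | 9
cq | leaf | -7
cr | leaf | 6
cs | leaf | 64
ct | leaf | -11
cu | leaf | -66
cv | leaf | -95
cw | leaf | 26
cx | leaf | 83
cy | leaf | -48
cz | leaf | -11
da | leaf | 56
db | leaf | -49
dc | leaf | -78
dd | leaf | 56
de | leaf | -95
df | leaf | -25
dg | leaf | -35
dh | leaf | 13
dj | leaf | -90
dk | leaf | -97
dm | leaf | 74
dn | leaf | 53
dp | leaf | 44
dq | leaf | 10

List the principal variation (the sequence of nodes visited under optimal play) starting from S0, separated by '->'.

m (Tomas): min(18, 48, 22, 58) = 18
n (Tomas): min(11, -89) = -89
a (Eve): max(18, -89) = 18
p (Tomas): min(-21, 80, -74) = -74
q (Tomas): min(-60, -55, -48, -91) = -91
b (Eve): max(-74, -91) = -74
r (Tomas): min(-57, -13) = -57
s (Tomas): min(-60, 63, -56) = -60
c (Eve): max(-57, -60) = -57
M1 (Tomas): min(18, -74, -57) = -74
t (Tomas): min(5, -35) = -35
u (Tomas): min(-30, 29, 85) = -30
d (Eve): max(-35, -30) = -30
v (Tomas): min(-86, 6) = -86
w (Tomas): min(-80, -99, -64) = -99
e (Eve): max(-86, -99) = -86
M2 (Tomas): min(-30, -86) = -86
x (Tomas): min(98, -66, 86) = -66
y (Tomas): min(-41, -25, 57) = -41
z (Tomas): min(50, 43, 6) = 6
aa (Tomas): min(95, -21) = -21
f (Eve): max(-66, -41, 6, -21) = 6
ab (Tomas): min(-94, 92, 77) = -94
ac (Tomas): min(-75, -77, 20, 46) = -77
ad (Tomas): min(9, -7, 6) = -7
ae (Tomas): min(64, -11) = -11
g (Eve): max(-94, -77, -7, -11) = -7
af (Tomas): min(-66, -95, 26) = -95
ag (Tomas): min(83, -48, -11) = -48
h (Eve): max(-95, -48) = -48
M3 (Tomas): min(6, -7, -48) = -48
ah (Tomas): min(56, -49) = -49
aj (Tomas): min(-78, 56, -95, -25) = -95
j (Eve): max(-49, -95) = -49
ak (Tomas): min(-35, 13, -90) = -90
am (Tomas): min(-97, 74, 53) = -97
an (Tomas): min(44, 10) = 10
k (Eve): max(-90, -97, 10) = 10
M4 (Tomas): min(-49, 10) = -49
S0 (Eve): max(-74, -86, -48, -49) = -48
At S0, Eve picks M3 (highest: -48).
At M3, Tomas picks h (lowest: -48).
At h, Eve picks ag (highest: -48).
At ag, Tomas picks cy (lowest: -48).
Terminal value -48.

S0 -> M3 -> h -> ag -> cy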